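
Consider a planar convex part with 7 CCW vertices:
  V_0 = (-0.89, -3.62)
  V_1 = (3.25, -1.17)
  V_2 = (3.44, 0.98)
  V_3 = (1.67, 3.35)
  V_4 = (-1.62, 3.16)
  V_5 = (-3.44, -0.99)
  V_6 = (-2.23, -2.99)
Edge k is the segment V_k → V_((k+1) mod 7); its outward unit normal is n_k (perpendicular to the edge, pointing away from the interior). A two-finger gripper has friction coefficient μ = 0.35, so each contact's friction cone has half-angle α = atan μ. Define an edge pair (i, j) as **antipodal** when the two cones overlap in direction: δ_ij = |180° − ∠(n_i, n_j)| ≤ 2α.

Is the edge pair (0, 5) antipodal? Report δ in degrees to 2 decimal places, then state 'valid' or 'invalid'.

α = atan 0.35 = 19.29°;  2α = 38.58°
edge 0: e_0 = (+4.14, +2.45);  n_0 = (+0.5093, -0.8606)
edge 5: e_5 = (+1.21, -2.00);  n_5 = (-0.8556, -0.5176)
∠(n_0, n_5) = 89.44°
δ = |180° − 89.44°| = 90.56°
90.56° > 2α = 38.58°  →  invalid

δ = 90.56°, invalid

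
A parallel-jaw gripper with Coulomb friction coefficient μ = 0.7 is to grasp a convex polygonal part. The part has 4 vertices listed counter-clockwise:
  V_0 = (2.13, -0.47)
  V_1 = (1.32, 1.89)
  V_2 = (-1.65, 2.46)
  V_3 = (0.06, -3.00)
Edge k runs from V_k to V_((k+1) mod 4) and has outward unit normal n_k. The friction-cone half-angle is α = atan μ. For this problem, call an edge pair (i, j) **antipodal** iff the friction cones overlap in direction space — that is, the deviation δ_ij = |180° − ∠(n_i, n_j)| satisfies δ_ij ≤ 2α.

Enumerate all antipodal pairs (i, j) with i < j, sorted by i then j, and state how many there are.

α = atan 0.7 = 34.99°;  2α = 69.98°
n_0 = (+0.9458, +0.3246)
n_1 = (+0.1885, +0.9821)
n_2 = (-0.9543, -0.2989)
n_3 = (+0.7740, -0.6332)
  (0,1): δ = 119.81°  ·
  (0,2): δ = 1.55°  ✓
  (0,3): δ = 121.77°  ·
  (1,2): δ = 61.75°  ✓
  (1,3): δ = 61.57°  ✓
  (2,3): δ = 56.68°  ✓
antipodal pairs: 4

count = 4; pairs: (0,2), (1,2), (1,3), (2,3)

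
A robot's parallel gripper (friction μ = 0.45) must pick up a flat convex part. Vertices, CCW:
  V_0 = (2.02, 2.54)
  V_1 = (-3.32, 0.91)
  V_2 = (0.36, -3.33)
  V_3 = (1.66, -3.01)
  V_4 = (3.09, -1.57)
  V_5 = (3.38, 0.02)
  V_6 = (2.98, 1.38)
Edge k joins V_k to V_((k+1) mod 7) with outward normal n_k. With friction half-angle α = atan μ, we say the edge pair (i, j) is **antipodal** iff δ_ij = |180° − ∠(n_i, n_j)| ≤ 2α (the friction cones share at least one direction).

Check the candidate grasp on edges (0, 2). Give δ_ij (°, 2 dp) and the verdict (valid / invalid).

δ = 3.15°, valid

α = atan 0.45 = 24.23°;  2α = 48.46°
edge 0: e_0 = (-5.34, -1.63);  n_0 = (-0.2919, +0.9564)
edge 2: e_2 = (+1.30, +0.32);  n_2 = (+0.2390, -0.9710)
∠(n_0, n_2) = 176.85°
δ = |180° − 176.85°| = 3.15°
3.15° ≤ 2α = 48.46°  →  valid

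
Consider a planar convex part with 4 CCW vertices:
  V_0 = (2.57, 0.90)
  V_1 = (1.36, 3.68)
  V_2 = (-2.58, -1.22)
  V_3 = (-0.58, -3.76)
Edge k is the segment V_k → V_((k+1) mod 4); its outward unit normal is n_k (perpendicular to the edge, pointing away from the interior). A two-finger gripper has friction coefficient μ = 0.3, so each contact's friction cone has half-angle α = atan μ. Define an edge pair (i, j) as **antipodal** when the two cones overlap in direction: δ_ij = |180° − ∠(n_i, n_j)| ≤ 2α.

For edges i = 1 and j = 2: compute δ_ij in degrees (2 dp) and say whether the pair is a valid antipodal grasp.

α = atan 0.3 = 16.70°;  2α = 33.40°
edge 1: e_1 = (-3.94, -4.90);  n_1 = (-0.7793, +0.6266)
edge 2: e_2 = (+2.00, -2.54);  n_2 = (-0.7857, -0.6186)
∠(n_1, n_2) = 77.02°
δ = |180° − 77.02°| = 102.98°
102.98° > 2α = 33.40°  →  invalid

δ = 102.98°, invalid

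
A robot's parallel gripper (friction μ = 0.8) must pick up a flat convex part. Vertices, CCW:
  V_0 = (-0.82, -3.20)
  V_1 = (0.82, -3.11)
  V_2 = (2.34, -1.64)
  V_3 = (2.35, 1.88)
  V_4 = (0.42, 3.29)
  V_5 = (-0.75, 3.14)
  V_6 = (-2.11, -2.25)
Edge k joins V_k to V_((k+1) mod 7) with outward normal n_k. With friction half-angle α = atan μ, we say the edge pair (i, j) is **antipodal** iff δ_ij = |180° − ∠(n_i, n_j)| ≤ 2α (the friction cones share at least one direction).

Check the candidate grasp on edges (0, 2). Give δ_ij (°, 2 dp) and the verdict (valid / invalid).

δ = 93.30°, invalid

α = atan 0.8 = 38.66°;  2α = 77.32°
edge 0: e_0 = (+1.64, +0.09);  n_0 = (+0.0548, -0.9985)
edge 2: e_2 = (+0.01, +3.52);  n_2 = (+1.0000, -0.0028)
∠(n_0, n_2) = 86.70°
δ = |180° − 86.70°| = 93.30°
93.30° > 2α = 77.32°  →  invalid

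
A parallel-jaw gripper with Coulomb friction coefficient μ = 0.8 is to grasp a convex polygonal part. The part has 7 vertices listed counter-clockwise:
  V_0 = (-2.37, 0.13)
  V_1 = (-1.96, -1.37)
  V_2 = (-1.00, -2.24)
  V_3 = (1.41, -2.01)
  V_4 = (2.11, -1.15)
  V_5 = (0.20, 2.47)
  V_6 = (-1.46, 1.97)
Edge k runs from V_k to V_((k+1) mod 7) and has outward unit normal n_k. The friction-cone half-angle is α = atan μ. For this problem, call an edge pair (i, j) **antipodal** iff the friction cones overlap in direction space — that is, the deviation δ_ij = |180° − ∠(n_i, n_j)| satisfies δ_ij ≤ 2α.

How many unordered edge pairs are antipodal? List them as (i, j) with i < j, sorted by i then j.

count = 10; pairs: (0,3), (0,4), (1,4), (1,5), (2,4), (2,5), (2,6), (3,5), (3,6), (4,6)

α = atan 0.8 = 38.66°;  2α = 77.32°
n_0 = (-0.9646, -0.2637)
n_1 = (-0.6715, -0.7410)
n_2 = (+0.0950, -0.9955)
n_3 = (+0.7756, -0.6313)
n_4 = (+0.8844, +0.4667)
n_5 = (-0.2884, +0.9575)
n_6 = (-0.8964, +0.4433)
  (0,1): δ = 147.47°  ·
  (0,2): δ = 99.84°  ·
  (0,3): δ = 54.43°  ✓
  (0,4): δ = 12.53°  ✓
  (0,5): δ = 91.48°  ·
  (0,6): δ = 138.40°  ·
  (1,2): δ = 132.36°  ·
  (1,3): δ = 86.96°  ·
  (1,4): δ = 20.00°  ✓
  (1,5): δ = 58.95°  ✓
  (1,6): δ = 105.87°  ·
  (2,3): δ = 134.60°  ·
  (2,4): δ = 67.63°  ✓
  (2,5): δ = 11.31°  ✓
  (2,6): δ = 58.23°  ✓
  (3,4): δ = 113.04°  ·
  (3,5): δ = 34.09°  ✓
  (3,6): δ = 12.83°  ✓
  (4,5): δ = 101.05°  ·
  (4,6): δ = 54.13°  ✓
  (5,6): δ = 133.08°  ·
antipodal pairs: 10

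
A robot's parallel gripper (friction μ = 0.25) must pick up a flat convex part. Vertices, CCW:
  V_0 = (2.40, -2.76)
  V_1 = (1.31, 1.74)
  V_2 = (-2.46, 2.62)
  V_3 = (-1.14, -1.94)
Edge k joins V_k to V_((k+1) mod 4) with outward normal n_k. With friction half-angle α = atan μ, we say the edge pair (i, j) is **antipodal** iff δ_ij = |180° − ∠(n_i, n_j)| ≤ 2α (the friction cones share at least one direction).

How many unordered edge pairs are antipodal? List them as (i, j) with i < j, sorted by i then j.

α = atan 0.25 = 14.04°;  2α = 28.07°
n_0 = (+0.9719, +0.2354)
n_1 = (+0.2273, +0.9738)
n_2 = (-0.9606, -0.2781)
n_3 = (-0.2257, -0.9742)
  (0,1): δ = 116.75°  ·
  (0,2): δ = 2.53°  ✓
  (0,3): δ = 63.34°  ·
  (1,2): δ = 60.72°  ·
  (1,3): δ = 0.10°  ✓
  (2,3): δ = 119.19°  ·
antipodal pairs: 2

count = 2; pairs: (0,2), (1,3)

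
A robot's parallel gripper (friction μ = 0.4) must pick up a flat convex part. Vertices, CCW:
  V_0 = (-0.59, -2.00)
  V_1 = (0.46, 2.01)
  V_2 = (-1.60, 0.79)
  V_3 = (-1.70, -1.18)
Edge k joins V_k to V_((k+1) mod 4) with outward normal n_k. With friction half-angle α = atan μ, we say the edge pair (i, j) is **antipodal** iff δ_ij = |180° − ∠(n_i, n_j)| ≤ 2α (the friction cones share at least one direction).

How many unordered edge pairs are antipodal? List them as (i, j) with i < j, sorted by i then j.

α = atan 0.4 = 21.80°;  2α = 43.60°
n_0 = (+0.9674, -0.2533)
n_1 = (-0.5096, +0.8604)
n_2 = (-0.9987, +0.0507)
n_3 = (-0.5942, -0.8043)
  (0,1): δ = 44.69°  ·
  (0,2): δ = 11.77°  ✓
  (0,3): δ = 68.22°  ·
  (1,2): δ = 123.54°  ·
  (1,3): δ = 67.09°  ·
  (2,3): δ = 123.55°  ·
antipodal pairs: 1

count = 1; pairs: (0,2)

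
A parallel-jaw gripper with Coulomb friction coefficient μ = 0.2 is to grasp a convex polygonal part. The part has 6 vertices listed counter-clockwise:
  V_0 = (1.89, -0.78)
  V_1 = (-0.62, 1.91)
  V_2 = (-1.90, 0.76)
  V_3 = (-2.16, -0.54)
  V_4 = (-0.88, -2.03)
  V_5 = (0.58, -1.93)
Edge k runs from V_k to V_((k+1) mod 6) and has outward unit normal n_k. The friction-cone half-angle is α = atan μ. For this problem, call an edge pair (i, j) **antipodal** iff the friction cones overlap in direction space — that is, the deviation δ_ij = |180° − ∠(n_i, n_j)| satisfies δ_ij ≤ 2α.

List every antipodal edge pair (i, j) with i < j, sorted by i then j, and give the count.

count = 2; pairs: (0,3), (1,5)

α = atan 0.2 = 11.31°;  2α = 22.62°
n_0 = (+0.7311, +0.6822)
n_1 = (-0.6683, +0.7439)
n_2 = (-0.9806, +0.1961)
n_3 = (-0.7585, -0.6516)
n_4 = (+0.0683, -0.9977)
n_5 = (+0.6597, -0.7515)
  (0,1): δ = 91.08°  ·
  (0,2): δ = 54.33°  ·
  (0,3): δ = 2.35°  ✓
  (0,4): δ = 50.90°  ·
  (0,5): δ = 88.26°  ·
  (1,2): δ = 143.25°  ·
  (1,3): δ = 91.27°  ·
  (1,4): δ = 38.02°  ·
  (1,5): δ = 0.66°  ✓
  (2,3): δ = 128.03°  ·
  (2,4): δ = 74.77°  ·
  (2,5): δ = 37.41°  ·
  (3,4): δ = 126.75°  ·
  (3,5): δ = 89.39°  ·
  (4,5): δ = 142.64°  ·
antipodal pairs: 2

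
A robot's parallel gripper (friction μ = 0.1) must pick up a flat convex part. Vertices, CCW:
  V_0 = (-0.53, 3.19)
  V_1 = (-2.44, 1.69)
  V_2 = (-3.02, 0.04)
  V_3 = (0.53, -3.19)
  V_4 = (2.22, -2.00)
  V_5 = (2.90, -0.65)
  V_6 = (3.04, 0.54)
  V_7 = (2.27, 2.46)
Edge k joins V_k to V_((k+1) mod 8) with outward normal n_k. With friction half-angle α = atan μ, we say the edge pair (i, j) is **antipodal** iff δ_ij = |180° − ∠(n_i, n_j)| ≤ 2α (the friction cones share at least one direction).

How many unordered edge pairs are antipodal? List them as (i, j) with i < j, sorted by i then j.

α = atan 0.1 = 5.71°;  2α = 11.42°
n_0 = (-0.6176, +0.7865)
n_1 = (-0.9434, +0.3316)
n_2 = (-0.6730, -0.7397)
n_3 = (+0.5757, -0.8176)
n_4 = (+0.8931, -0.4499)
n_5 = (+0.9932, -0.1168)
n_6 = (+0.9281, +0.3722)
n_7 = (+0.2523, +0.9677)
  (0,1): δ = 147.51°  ·
  (0,2): δ = 80.44°  ·
  (0,3): δ = 2.99°  ✓
  (0,4): δ = 25.12°  ·
  (0,5): δ = 45.15°  ·
  (0,6): δ = 73.71°  ·
  (0,7): δ = 127.24°  ·
  (1,2): δ = 112.93°  ·
  (1,3): δ = 35.48°  ·
  (1,4): δ = 7.37°  ✓
  (1,5): δ = 12.66°  ·
  (1,6): δ = 41.22°  ·
  (1,7): δ = 94.75°  ·
  (2,3): δ = 102.55°  ·
  (2,4): δ = 74.44°  ·
  (2,5): δ = 54.41°  ·
  (2,6): δ = 25.85°  ·
  (2,7): δ = 27.69°  ·
  (3,4): δ = 151.89°  ·
  (3,5): δ = 131.86°  ·
  (3,6): δ = 103.30°  ·
  (3,7): δ = 49.76°  ·
  (4,5): δ = 159.98°  ·
  (4,6): δ = 131.41°  ·
  (4,7): δ = 77.88°  ·
  (5,6): δ = 151.44°  ·
  (5,7): δ = 97.90°  ·
  (6,7): δ = 126.47°  ·
antipodal pairs: 2

count = 2; pairs: (0,3), (1,4)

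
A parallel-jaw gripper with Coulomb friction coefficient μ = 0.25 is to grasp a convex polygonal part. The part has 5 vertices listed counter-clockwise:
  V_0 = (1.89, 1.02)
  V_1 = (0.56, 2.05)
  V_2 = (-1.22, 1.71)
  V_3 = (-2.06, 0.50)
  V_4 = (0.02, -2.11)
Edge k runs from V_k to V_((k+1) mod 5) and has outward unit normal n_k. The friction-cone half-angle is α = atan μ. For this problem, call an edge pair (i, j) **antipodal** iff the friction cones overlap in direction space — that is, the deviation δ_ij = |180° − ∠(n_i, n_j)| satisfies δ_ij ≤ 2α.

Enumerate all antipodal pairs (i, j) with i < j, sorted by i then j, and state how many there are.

α = atan 0.25 = 14.04°;  2α = 28.07°
n_0 = (+0.6123, +0.7906)
n_1 = (-0.1876, +0.9822)
n_2 = (-0.8215, +0.5703)
n_3 = (-0.7820, -0.6232)
n_4 = (+0.8585, -0.5129)
  (0,1): δ = 131.43°  ·
  (0,2): δ = 87.01°  ·
  (0,3): δ = 13.69°  ✓
  (0,4): δ = 96.90°  ·
  (1,2): δ = 135.58°  ·
  (1,3): δ = 62.26°  ·
  (1,4): δ = 48.33°  ·
  (2,3): δ = 106.68°  ·
  (2,4): δ = 3.91°  ✓
  (3,4): δ = 69.41°  ·
antipodal pairs: 2

count = 2; pairs: (0,3), (2,4)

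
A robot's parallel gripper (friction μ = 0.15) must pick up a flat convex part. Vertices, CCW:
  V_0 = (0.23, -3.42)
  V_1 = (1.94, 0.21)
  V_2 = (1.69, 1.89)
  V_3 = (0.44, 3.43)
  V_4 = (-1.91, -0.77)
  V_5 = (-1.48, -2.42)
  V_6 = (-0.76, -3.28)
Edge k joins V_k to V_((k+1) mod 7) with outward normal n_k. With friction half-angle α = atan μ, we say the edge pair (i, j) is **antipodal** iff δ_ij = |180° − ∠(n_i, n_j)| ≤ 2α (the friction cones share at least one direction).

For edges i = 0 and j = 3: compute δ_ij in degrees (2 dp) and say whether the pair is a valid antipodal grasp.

δ = 4.00°, valid

α = atan 0.15 = 8.53°;  2α = 17.06°
edge 0: e_0 = (+1.71, +3.63);  n_0 = (+0.9046, -0.4262)
edge 3: e_3 = (-2.35, -4.20);  n_3 = (-0.8727, +0.4883)
∠(n_0, n_3) = 176.00°
δ = |180° − 176.00°| = 4.00°
4.00° ≤ 2α = 17.06°  →  valid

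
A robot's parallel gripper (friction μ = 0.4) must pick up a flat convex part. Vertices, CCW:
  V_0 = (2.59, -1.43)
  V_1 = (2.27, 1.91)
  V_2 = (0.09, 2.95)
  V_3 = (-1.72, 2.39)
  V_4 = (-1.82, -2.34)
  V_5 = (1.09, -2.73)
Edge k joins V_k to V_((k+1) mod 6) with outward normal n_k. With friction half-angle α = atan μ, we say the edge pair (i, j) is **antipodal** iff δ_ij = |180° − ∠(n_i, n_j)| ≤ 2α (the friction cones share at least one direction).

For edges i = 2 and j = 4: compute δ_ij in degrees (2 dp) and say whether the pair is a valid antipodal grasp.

δ = 24.82°, valid

α = atan 0.4 = 21.80°;  2α = 43.60°
edge 2: e_2 = (-1.81, -0.56);  n_2 = (-0.2956, +0.9553)
edge 4: e_4 = (+2.91, -0.39);  n_4 = (-0.1328, -0.9911)
∠(n_2, n_4) = 155.18°
δ = |180° − 155.18°| = 24.82°
24.82° ≤ 2α = 43.60°  →  valid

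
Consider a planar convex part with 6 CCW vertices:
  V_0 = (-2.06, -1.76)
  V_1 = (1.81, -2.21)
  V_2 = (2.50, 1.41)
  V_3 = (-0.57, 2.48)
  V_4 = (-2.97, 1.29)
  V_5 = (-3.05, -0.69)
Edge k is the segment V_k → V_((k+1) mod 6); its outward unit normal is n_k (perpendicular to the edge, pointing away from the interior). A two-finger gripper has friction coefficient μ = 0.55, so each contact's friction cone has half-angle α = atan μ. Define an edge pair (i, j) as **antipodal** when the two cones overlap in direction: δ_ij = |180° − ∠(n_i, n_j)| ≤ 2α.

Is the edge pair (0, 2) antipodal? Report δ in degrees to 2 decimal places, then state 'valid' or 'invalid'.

δ = 12.58°, valid

α = atan 0.55 = 28.81°;  2α = 57.62°
edge 0: e_0 = (+3.87, -0.45);  n_0 = (-0.1155, -0.9933)
edge 2: e_2 = (-3.07, +1.07);  n_2 = (+0.3291, +0.9443)
∠(n_0, n_2) = 167.42°
δ = |180° − 167.42°| = 12.58°
12.58° ≤ 2α = 57.62°  →  valid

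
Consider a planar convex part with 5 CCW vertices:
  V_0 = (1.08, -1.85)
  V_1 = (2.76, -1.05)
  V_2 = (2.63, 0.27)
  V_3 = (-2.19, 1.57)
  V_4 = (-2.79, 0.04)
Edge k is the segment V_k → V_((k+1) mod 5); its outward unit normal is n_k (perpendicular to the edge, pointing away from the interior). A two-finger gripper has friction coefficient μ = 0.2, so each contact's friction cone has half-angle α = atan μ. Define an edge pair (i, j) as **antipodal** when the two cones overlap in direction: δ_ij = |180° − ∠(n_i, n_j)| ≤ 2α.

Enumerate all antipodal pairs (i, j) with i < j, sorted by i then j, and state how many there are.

α = atan 0.2 = 11.31°;  2α = 22.62°
n_0 = (+0.4299, -0.9029)
n_1 = (+0.9952, +0.0980)
n_2 = (+0.2604, +0.9655)
n_3 = (-0.9310, +0.3651)
n_4 = (-0.4388, -0.8986)
  (0,1): δ = 109.84°  ·
  (0,2): δ = 40.56°  ·
  (0,3): δ = 43.12°  ·
  (0,4): δ = 128.51°  ·
  (1,2): δ = 110.72°  ·
  (1,3): δ = 27.04°  ·
  (1,4): δ = 58.35°  ·
  (2,3): δ = 96.32°  ·
  (2,4): δ = 10.94°  ✓
  (3,4): δ = 94.62°  ·
antipodal pairs: 1

count = 1; pairs: (2,4)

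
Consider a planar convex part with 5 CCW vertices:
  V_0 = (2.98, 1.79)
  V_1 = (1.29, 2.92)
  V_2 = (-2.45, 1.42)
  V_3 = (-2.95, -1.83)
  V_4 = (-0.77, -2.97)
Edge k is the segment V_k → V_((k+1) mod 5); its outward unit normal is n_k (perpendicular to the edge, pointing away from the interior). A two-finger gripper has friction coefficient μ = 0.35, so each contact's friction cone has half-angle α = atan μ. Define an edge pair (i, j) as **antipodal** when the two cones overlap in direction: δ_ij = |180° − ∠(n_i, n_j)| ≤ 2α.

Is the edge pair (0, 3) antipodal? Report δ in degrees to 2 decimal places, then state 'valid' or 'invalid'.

δ = 6.16°, valid

α = atan 0.35 = 19.29°;  2α = 38.58°
edge 0: e_0 = (-1.69, +1.13);  n_0 = (+0.5558, +0.8313)
edge 3: e_3 = (+2.18, -1.14);  n_3 = (-0.4634, -0.8861)
∠(n_0, n_3) = 173.84°
δ = |180° − 173.84°| = 6.16°
6.16° ≤ 2α = 38.58°  →  valid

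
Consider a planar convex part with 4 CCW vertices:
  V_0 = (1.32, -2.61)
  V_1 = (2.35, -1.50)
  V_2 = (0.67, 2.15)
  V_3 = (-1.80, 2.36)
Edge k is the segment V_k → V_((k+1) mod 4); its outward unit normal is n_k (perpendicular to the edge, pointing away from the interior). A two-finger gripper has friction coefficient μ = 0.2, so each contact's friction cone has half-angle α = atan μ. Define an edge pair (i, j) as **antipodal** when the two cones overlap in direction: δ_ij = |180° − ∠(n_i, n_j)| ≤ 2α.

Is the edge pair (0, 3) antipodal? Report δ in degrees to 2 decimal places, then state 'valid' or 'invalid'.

δ = 74.98°, invalid

α = atan 0.2 = 11.31°;  2α = 22.62°
edge 0: e_0 = (+1.03, +1.11);  n_0 = (+0.7330, -0.6802)
edge 3: e_3 = (+3.12, -4.97);  n_3 = (-0.8469, -0.5317)
∠(n_0, n_3) = 105.02°
δ = |180° − 105.02°| = 74.98°
74.98° > 2α = 22.62°  →  invalid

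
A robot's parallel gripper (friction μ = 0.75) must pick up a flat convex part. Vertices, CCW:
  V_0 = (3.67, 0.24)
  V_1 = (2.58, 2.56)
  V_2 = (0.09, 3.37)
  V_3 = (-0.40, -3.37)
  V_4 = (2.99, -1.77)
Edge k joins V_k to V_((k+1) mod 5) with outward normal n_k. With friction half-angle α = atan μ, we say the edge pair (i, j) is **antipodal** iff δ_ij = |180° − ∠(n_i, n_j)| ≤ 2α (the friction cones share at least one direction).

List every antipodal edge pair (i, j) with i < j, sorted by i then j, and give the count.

count = 4; pairs: (0,2), (1,3), (2,3), (2,4)

α = atan 0.75 = 36.87°;  2α = 73.74°
n_0 = (+0.9051, +0.4252)
n_1 = (+0.3093, +0.9509)
n_2 = (-0.9974, +0.0725)
n_3 = (+0.4268, -0.9043)
n_4 = (+0.9473, -0.3205)
  (0,1): δ = 133.19°  ·
  (0,2): δ = 29.32°  ✓
  (0,3): δ = 90.10°  ·
  (0,4): δ = 136.14°  ·
  (1,2): δ = 76.14°  ·
  (1,3): δ = 43.29°  ✓
  (1,4): δ = 89.33°  ·
  (2,3): δ = 60.58°  ✓
  (2,4): δ = 14.53°  ✓
  (3,4): δ = 133.96°  ·
antipodal pairs: 4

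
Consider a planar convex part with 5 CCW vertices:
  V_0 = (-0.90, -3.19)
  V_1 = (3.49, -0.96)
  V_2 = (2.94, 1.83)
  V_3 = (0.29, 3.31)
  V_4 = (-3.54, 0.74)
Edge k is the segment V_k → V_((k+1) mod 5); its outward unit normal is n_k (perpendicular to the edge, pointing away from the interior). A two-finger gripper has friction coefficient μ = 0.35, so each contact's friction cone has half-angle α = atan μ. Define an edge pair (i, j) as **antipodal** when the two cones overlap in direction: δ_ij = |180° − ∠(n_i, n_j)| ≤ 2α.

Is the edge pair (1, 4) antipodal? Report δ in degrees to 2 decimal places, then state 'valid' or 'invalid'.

α = atan 0.35 = 19.29°;  2α = 38.58°
edge 1: e_1 = (-0.55, +2.79);  n_1 = (+0.9811, +0.1934)
edge 4: e_4 = (+2.64, -3.93);  n_4 = (-0.8301, -0.5576)
∠(n_1, n_4) = 157.26°
δ = |180° − 157.26°| = 22.74°
22.74° ≤ 2α = 38.58°  →  valid

δ = 22.74°, valid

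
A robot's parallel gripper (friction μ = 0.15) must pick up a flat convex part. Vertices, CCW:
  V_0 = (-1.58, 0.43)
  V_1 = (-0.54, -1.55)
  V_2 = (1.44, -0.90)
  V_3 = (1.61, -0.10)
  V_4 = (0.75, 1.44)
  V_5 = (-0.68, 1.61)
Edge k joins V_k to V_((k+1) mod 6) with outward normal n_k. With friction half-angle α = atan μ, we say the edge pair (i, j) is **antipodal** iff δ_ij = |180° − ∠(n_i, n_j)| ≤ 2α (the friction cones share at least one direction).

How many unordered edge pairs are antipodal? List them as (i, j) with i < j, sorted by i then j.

α = atan 0.15 = 8.53°;  2α = 17.06°
n_0 = (-0.8853, -0.4650)
n_1 = (+0.3119, -0.9501)
n_2 = (+0.9782, -0.2079)
n_3 = (+0.8731, +0.4876)
n_4 = (+0.1180, +0.9930)
n_5 = (-0.7951, +0.6064)
  (0,1): δ = 99.54°  ·
  (0,2): δ = 39.71°  ·
  (0,3): δ = 1.47°  ✓
  (0,4): δ = 55.51°  ·
  (0,5): δ = 114.96°  ·
  (1,2): δ = 120.17°  ·
  (1,3): δ = 78.99°  ·
  (1,4): δ = 24.95°  ·
  (1,5): δ = 34.49°  ·
  (2,3): δ = 138.82°  ·
  (2,4): δ = 84.78°  ·
  (2,5): δ = 25.34°  ·
  (3,4): δ = 125.96°  ·
  (3,5): δ = 66.51°  ·
  (4,5): δ = 120.55°  ·
antipodal pairs: 1

count = 1; pairs: (0,3)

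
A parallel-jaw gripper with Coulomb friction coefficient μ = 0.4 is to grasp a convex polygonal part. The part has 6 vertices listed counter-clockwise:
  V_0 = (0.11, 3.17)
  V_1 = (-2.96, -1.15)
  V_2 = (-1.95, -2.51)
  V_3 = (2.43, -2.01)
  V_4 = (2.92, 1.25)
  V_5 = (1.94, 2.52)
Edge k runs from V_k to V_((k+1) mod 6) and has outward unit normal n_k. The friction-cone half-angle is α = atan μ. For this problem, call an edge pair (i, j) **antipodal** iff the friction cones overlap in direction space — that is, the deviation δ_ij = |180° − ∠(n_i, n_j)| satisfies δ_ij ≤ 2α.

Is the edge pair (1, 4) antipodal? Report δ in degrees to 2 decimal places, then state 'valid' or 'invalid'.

δ = 1.06°, valid

α = atan 0.4 = 21.80°;  2α = 43.60°
edge 1: e_1 = (+1.01, -1.36);  n_1 = (-0.8028, -0.5962)
edge 4: e_4 = (-0.98, +1.27);  n_4 = (+0.7917, +0.6109)
∠(n_1, n_4) = 178.94°
δ = |180° − 178.94°| = 1.06°
1.06° ≤ 2α = 43.60°  →  valid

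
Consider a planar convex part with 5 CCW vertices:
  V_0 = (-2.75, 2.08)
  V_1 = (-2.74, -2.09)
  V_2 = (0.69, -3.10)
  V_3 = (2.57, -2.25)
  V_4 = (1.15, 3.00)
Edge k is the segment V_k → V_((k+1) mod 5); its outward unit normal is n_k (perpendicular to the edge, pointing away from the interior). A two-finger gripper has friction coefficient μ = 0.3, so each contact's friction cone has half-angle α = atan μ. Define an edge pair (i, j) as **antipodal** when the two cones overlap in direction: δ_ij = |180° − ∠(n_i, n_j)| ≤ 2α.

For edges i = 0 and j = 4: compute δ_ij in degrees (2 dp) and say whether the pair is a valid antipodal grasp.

δ = 103.14°, invalid

α = atan 0.3 = 16.70°;  2α = 33.40°
edge 0: e_0 = (+0.01, -4.17);  n_0 = (-1.0000, -0.0024)
edge 4: e_4 = (-3.90, -0.92);  n_4 = (-0.2296, +0.9733)
∠(n_0, n_4) = 76.86°
δ = |180° − 76.86°| = 103.14°
103.14° > 2α = 33.40°  →  invalid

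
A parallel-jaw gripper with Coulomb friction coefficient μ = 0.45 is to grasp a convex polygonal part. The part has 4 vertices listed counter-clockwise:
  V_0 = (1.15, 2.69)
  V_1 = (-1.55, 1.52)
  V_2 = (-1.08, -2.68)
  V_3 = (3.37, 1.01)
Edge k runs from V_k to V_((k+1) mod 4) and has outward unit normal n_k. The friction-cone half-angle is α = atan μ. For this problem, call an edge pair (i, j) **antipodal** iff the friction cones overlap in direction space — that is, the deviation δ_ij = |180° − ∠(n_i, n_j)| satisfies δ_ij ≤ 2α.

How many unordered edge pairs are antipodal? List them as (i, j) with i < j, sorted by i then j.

count = 2; pairs: (0,2), (1,3)

α = atan 0.45 = 24.23°;  2α = 48.46°
n_0 = (-0.3976, +0.9176)
n_1 = (-0.9938, -0.1112)
n_2 = (+0.6383, -0.7698)
n_3 = (+0.6034, +0.7974)
  (0,1): δ = 107.04°  ·
  (0,2): δ = 16.24°  ✓
  (0,3): δ = 119.45°  ·
  (1,2): δ = 56.72°  ·
  (1,3): δ = 46.50°  ✓
  (2,3): δ = 76.78°  ·
antipodal pairs: 2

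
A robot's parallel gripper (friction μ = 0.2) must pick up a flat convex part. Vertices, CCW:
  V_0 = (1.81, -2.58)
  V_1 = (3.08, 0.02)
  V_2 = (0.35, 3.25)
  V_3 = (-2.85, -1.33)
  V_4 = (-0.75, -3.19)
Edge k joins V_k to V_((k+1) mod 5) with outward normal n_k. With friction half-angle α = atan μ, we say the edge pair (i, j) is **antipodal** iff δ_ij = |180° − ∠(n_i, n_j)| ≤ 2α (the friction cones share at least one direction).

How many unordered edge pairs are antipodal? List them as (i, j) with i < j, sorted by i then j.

α = atan 0.2 = 11.31°;  2α = 22.62°
n_0 = (+0.8985, -0.4389)
n_1 = (+0.7637, +0.6455)
n_2 = (-0.8197, +0.5727)
n_3 = (-0.6630, -0.7486)
n_4 = (+0.2318, -0.9728)
  (0,1): δ = 113.76°  ·
  (0,2): δ = 8.91°  ✓
  (0,3): δ = 74.50°  ·
  (0,4): δ = 129.44°  ·
  (1,2): δ = 75.15°  ·
  (1,3): δ = 8.26°  ✓
  (1,4): δ = 63.20°  ·
  (2,3): δ = 96.59°  ·
  (2,4): δ = 41.66°  ·
  (3,4): δ = 125.07°  ·
antipodal pairs: 2

count = 2; pairs: (0,2), (1,3)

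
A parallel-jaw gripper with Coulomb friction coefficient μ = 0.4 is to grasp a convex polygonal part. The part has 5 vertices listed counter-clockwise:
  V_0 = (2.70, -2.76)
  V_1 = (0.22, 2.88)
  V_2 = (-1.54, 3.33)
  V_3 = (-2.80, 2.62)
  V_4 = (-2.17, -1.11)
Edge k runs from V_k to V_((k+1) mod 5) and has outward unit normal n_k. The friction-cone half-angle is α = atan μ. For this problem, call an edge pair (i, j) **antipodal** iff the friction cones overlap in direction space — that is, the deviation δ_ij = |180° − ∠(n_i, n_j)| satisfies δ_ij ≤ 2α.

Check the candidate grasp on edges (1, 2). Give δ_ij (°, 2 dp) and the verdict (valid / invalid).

δ = 136.26°, invalid

α = atan 0.4 = 21.80°;  2α = 43.60°
edge 1: e_1 = (-1.76, +0.45);  n_1 = (+0.2477, +0.9688)
edge 2: e_2 = (-1.26, -0.71);  n_2 = (-0.4909, +0.8712)
∠(n_1, n_2) = 43.74°
δ = |180° − 43.74°| = 136.26°
136.26° > 2α = 43.60°  →  invalid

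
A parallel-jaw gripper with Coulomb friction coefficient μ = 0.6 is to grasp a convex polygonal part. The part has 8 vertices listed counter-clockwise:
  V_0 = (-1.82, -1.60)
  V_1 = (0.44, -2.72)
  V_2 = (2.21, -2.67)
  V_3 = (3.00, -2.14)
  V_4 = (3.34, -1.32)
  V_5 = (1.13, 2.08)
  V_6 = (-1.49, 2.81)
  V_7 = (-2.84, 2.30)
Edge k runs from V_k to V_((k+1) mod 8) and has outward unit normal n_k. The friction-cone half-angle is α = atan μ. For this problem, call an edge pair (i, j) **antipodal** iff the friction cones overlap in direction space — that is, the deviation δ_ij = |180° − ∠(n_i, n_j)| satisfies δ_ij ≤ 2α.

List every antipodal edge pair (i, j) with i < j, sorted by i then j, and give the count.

count = 12; pairs: (0,4), (0,5), (0,6), (1,4), (1,5), (1,6), (2,5), (2,6), (3,6), (3,7), (4,7), (5,7)

α = atan 0.6 = 30.96°;  2α = 61.93°
n_0 = (-0.4440, -0.8960)
n_1 = (+0.0282, -0.9996)
n_2 = (+0.5571, -0.8304)
n_3 = (+0.9237, -0.3830)
n_4 = (+0.8384, +0.5450)
n_5 = (+0.2684, +0.9633)
n_6 = (-0.3534, +0.9355)
n_7 = (-0.9675, -0.2530)
  (0,1): δ = 152.02°  ·
  (0,2): δ = 119.78°  ·
  (0,3): δ = 86.16°  ·
  (0,4): δ = 30.61°  ✓
  (0,5): δ = 10.79°  ✓
  (0,6): δ = 47.06°  ✓
  (0,7): δ = 131.02°  ·
  (1,2): δ = 147.76°  ·
  (1,3): δ = 114.14°  ·
  (1,4): δ = 58.59°  ✓
  (1,5): δ = 17.19°  ✓
  (1,6): δ = 19.08°  ✓
  (1,7): δ = 103.04°  ·
  (2,3): δ = 146.38°  ·
  (2,4): δ = 90.83°  ·
  (2,5): δ = 49.43°  ✓
  (2,6): δ = 13.16°  ✓
  (2,7): δ = 70.80°  ·
  (3,4): δ = 124.46°  ·
  (3,5): δ = 83.05°  ·
  (3,6): δ = 46.78°  ✓
  (3,7): δ = 37.18°  ✓
  (4,5): δ = 138.59°  ·
  (4,6): δ = 102.33°  ·
  (4,7): δ = 18.37°  ✓
  (5,6): δ = 143.74°  ·
  (5,7): δ = 59.77°  ✓
  (6,7): δ = 96.04°  ·
antipodal pairs: 12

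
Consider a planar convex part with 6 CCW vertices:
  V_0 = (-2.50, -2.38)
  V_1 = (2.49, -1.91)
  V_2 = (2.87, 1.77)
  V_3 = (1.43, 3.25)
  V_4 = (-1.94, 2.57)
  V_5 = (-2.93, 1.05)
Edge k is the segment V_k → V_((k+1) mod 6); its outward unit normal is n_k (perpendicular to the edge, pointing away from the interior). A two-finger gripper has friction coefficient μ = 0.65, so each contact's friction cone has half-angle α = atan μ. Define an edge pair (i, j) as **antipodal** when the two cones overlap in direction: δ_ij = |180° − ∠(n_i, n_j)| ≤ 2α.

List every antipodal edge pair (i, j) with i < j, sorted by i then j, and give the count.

α = atan 0.65 = 33.02°;  2α = 66.05°
n_0 = (+0.0938, -0.9956)
n_1 = (+0.9947, -0.1027)
n_2 = (+0.7167, +0.6974)
n_3 = (-0.1978, +0.9802)
n_4 = (-0.8379, +0.5458)
n_5 = (-0.9922, -0.1244)
  (0,1): δ = 101.28°  ·
  (0,2): δ = 51.17°  ✓
  (0,3): δ = 6.03°  ✓
  (0,4): δ = 51.54°  ✓
  (0,5): δ = 91.76°  ·
  (1,2): δ = 129.89°  ·
  (1,3): δ = 72.70°  ·
  (1,4): δ = 27.18°  ✓
  (1,5): δ = 13.04°  ✓
  (2,3): δ = 122.81°  ·
  (2,4): δ = 77.29°  ·
  (2,5): δ = 37.07°  ✓
  (3,4): δ = 134.48°  ·
  (3,5): δ = 94.26°  ·
  (4,5): δ = 139.78°  ·
antipodal pairs: 6

count = 6; pairs: (0,2), (0,3), (0,4), (1,4), (1,5), (2,5)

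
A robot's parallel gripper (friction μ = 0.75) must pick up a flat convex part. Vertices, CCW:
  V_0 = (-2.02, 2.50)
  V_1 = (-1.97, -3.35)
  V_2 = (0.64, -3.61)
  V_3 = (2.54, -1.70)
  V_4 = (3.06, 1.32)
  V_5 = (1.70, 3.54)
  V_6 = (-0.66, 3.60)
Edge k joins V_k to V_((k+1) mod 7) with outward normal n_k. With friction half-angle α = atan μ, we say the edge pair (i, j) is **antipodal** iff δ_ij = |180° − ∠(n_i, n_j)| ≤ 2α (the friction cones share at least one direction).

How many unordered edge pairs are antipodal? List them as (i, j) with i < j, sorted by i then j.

count = 9; pairs: (0,2), (0,3), (0,4), (1,4), (1,5), (1,6), (2,5), (2,6), (3,6)

α = atan 0.75 = 36.87°;  2α = 73.74°
n_0 = (-1.0000, -0.0085)
n_1 = (-0.0991, -0.9951)
n_2 = (+0.7090, -0.7052)
n_3 = (+0.9855, -0.1697)
n_4 = (+0.8527, +0.5224)
n_5 = (+0.0254, +0.9997)
n_6 = (-0.6289, +0.7775)
  (0,1): δ = 96.18°  ·
  (0,2): δ = 45.34°  ✓
  (0,3): δ = 10.26°  ✓
  (0,4): δ = 31.00°  ✓
  (0,5): δ = 88.05°  ·
  (0,6): δ = 128.48°  ·
  (1,2): δ = 129.16°  ·
  (1,3): δ = 94.08°  ·
  (1,4): δ = 52.82°  ✓
  (1,5): δ = 4.23°  ✓
  (1,6): δ = 44.66°  ✓
  (2,3): δ = 144.92°  ·
  (2,4): δ = 103.66°  ·
  (2,5): δ = 46.61°  ✓
  (2,6): δ = 6.18°  ✓
  (3,4): δ = 138.74°  ·
  (3,5): δ = 81.69°  ·
  (3,6): δ = 41.26°  ✓
  (4,5): δ = 122.95°  ·
  (4,6): δ = 82.53°  ·
  (5,6): δ = 139.58°  ·
antipodal pairs: 9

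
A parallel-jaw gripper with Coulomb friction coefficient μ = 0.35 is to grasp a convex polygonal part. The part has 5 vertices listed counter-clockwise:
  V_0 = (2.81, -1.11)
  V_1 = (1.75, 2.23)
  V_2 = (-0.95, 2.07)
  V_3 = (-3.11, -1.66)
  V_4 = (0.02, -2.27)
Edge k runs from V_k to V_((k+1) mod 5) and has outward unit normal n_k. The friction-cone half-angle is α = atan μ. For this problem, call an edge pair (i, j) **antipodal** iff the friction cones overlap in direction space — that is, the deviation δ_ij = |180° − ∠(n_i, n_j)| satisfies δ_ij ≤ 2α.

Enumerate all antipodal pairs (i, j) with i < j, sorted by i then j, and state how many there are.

count = 3; pairs: (1,3), (1,4), (2,4)

α = atan 0.35 = 19.29°;  2α = 38.58°
n_0 = (+0.9532, +0.3025)
n_1 = (-0.0592, +0.9982)
n_2 = (-0.8654, +0.5011)
n_3 = (-0.1913, -0.9815)
n_4 = (+0.3839, -0.9234)
  (0,1): δ = 104.22°  ·
  (0,2): δ = 47.68°  ·
  (0,3): δ = 61.36°  ·
  (0,4): δ = 94.97°  ·
  (1,2): δ = 123.47°  ·
  (1,3): δ = 14.42°  ✓
  (1,4): δ = 19.18°  ✓
  (2,3): δ = 70.95°  ·
  (2,4): δ = 37.35°  ✓
  (3,4): δ = 146.40°  ·
antipodal pairs: 3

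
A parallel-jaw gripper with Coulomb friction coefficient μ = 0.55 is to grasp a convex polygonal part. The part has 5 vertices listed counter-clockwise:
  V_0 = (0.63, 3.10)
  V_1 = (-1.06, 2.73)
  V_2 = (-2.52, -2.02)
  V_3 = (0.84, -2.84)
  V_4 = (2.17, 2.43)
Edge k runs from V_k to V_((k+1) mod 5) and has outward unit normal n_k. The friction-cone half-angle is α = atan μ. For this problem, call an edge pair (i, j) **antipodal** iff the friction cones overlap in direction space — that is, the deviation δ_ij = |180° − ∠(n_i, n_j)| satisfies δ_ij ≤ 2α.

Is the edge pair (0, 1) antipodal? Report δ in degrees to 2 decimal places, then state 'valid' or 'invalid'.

δ = 119.43°, invalid

α = atan 0.55 = 28.81°;  2α = 57.62°
edge 0: e_0 = (-1.69, -0.37);  n_0 = (-0.2139, +0.9769)
edge 1: e_1 = (-1.46, -4.75);  n_1 = (-0.9559, +0.2938)
∠(n_0, n_1) = 60.57°
δ = |180° − 60.57°| = 119.43°
119.43° > 2α = 57.62°  →  invalid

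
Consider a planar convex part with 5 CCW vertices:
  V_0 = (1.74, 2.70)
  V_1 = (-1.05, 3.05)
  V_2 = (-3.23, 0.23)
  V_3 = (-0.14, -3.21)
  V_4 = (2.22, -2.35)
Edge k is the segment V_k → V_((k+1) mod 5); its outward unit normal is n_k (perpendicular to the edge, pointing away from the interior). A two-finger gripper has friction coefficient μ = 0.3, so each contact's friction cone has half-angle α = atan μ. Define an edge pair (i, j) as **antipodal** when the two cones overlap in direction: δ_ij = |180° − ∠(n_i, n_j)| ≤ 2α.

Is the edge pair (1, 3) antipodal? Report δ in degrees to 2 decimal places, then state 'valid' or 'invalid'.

α = atan 0.3 = 16.70°;  2α = 33.40°
edge 1: e_1 = (-2.18, -2.82);  n_1 = (-0.7912, +0.6116)
edge 3: e_3 = (+2.36, +0.86);  n_3 = (+0.3424, -0.9396)
∠(n_1, n_3) = 147.73°
δ = |180° − 147.73°| = 32.27°
32.27° ≤ 2α = 33.40°  →  valid

δ = 32.27°, valid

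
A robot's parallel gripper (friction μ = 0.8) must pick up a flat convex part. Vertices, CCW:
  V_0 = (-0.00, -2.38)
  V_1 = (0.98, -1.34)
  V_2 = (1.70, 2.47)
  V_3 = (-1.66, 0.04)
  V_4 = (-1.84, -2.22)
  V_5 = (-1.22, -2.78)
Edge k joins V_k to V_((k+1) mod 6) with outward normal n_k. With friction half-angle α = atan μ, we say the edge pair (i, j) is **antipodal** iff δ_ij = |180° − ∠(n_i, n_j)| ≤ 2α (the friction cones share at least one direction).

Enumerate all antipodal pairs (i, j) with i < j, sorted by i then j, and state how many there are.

count = 7; pairs: (0,2), (0,3), (1,2), (1,3), (1,4), (2,5), (3,5)

α = atan 0.8 = 38.66°;  2α = 77.32°
n_0 = (+0.7278, -0.6858)
n_1 = (+0.9826, -0.1857)
n_2 = (-0.5860, +0.8103)
n_3 = (-0.9968, +0.0794)
n_4 = (-0.6703, -0.7421)
n_5 = (+0.3116, -0.9502)
  (0,1): δ = 147.40°  ·
  (0,2): δ = 10.83°  ✓
  (0,3): δ = 38.74°  ✓
  (0,4): δ = 91.21°  ·
  (0,5): δ = 151.45°  ·
  (1,2): δ = 43.42°  ✓
  (1,3): δ = 6.15°  ✓
  (1,4): δ = 58.61°  ✓
  (1,5): δ = 118.85°  ·
  (2,3): δ = 130.43°  ·
  (2,4): δ = 77.96°  ·
  (2,5): δ = 17.72°  ✓
  (3,4): δ = 127.54°  ·
  (3,5): δ = 67.29°  ✓
  (4,5): δ = 119.76°  ·
antipodal pairs: 7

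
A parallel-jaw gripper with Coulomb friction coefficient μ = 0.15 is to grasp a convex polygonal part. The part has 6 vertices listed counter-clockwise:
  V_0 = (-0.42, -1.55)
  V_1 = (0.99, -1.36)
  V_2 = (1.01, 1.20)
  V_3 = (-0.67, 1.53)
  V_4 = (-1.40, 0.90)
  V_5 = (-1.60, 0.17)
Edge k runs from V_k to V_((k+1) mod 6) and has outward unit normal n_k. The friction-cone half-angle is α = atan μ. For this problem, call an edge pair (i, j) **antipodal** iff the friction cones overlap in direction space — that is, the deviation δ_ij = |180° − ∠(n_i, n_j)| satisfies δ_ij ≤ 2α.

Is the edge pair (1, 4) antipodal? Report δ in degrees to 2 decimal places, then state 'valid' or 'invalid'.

α = atan 0.15 = 8.53°;  2α = 17.06°
edge 1: e_1 = (+0.02, +2.56);  n_1 = (+1.0000, -0.0078)
edge 4: e_4 = (-0.20, -0.73);  n_4 = (-0.9645, +0.2642)
∠(n_1, n_4) = 165.13°
δ = |180° − 165.13°| = 14.87°
14.87° ≤ 2α = 17.06°  →  valid

δ = 14.87°, valid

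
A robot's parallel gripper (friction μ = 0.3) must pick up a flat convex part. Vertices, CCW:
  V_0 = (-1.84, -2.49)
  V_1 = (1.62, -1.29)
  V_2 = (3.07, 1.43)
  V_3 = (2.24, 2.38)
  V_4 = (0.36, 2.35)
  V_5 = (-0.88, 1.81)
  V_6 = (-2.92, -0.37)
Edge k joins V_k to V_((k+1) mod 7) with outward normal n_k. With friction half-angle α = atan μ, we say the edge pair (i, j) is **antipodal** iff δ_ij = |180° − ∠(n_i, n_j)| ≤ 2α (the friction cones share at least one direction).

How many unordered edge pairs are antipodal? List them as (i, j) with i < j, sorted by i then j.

count = 5; pairs: (0,3), (0,4), (0,5), (1,5), (2,6)

α = atan 0.3 = 16.70°;  2α = 33.40°
n_0 = (+0.3277, -0.9448)
n_1 = (+0.8824, -0.4704)
n_2 = (+0.7531, +0.6579)
n_3 = (-0.0160, +0.9999)
n_4 = (-0.3993, +0.9168)
n_5 = (-0.7302, +0.6833)
n_6 = (-0.8910, -0.4539)
  (0,1): δ = 137.19°  ·
  (0,2): δ = 67.98°  ·
  (0,3): δ = 18.21°  ✓
  (0,4): δ = 4.40°  ✓
  (0,5): δ = 27.77°  ✓
  (0,6): δ = 97.87°  ·
  (1,2): δ = 110.80°  ·
  (1,3): δ = 61.02°  ·
  (1,4): δ = 38.41°  ·
  (1,5): δ = 15.04°  ✓
  (1,6): δ = 55.06°  ·
  (2,3): δ = 130.23°  ·
  (2,4): δ = 107.61°  ·
  (2,5): δ = 84.24°  ·
  (2,6): δ = 14.15°  ✓
  (3,4): δ = 157.38°  ·
  (3,5): δ = 134.01°  ·
  (3,6): δ = 63.92°  ·
  (4,5): δ = 156.63°  ·
  (4,6): δ = 86.54°  ·
  (5,6): δ = 109.90°  ·
antipodal pairs: 5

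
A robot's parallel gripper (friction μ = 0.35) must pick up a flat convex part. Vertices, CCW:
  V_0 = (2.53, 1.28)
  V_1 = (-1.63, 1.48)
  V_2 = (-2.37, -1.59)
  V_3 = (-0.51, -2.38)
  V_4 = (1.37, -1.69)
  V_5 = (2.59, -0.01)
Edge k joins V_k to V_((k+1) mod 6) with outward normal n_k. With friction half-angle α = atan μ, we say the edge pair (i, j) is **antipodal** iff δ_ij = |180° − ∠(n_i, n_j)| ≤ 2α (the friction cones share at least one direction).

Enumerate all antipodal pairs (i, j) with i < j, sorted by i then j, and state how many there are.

α = atan 0.35 = 19.29°;  2α = 38.58°
n_0 = (+0.0480, +0.9988)
n_1 = (-0.9722, +0.2343)
n_2 = (-0.3909, -0.9204)
n_3 = (+0.3445, -0.9388)
n_4 = (+0.8092, -0.5876)
n_5 = (+0.9989, +0.0465)
  (0,1): δ = 100.80°  ·
  (0,2): δ = 20.26°  ✓
  (0,3): δ = 22.91°  ✓
  (0,4): δ = 56.77°  ·
  (0,5): δ = 95.42°  ·
  (1,2): δ = 99.46°  ·
  (1,3): δ = 56.29°  ·
  (1,4): δ = 22.43°  ✓
  (1,5): δ = 16.22°  ✓
  (2,3): δ = 136.83°  ·
  (2,4): δ = 102.97°  ·
  (2,5): δ = 64.32°  ·
  (3,4): δ = 146.14°  ·
  (3,5): δ = 107.49°  ·
  (4,5): δ = 141.35°  ·
antipodal pairs: 4

count = 4; pairs: (0,2), (0,3), (1,4), (1,5)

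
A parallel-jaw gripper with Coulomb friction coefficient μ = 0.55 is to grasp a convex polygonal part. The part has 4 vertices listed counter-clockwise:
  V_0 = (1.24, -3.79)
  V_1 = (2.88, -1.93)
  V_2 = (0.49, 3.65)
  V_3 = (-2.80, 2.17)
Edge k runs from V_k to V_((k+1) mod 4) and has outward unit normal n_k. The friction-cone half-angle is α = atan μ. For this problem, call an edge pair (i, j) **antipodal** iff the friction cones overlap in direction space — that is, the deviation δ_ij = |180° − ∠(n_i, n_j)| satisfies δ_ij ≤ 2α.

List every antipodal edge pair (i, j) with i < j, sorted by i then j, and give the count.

α = atan 0.55 = 28.81°;  2α = 57.62°
n_0 = (+0.7501, -0.6614)
n_1 = (+0.9192, +0.3937)
n_2 = (-0.4102, +0.9120)
n_3 = (-0.8278, -0.5611)
  (0,1): δ = 115.41°  ·
  (0,2): δ = 24.38°  ✓
  (0,3): δ = 75.53°  ·
  (1,2): δ = 88.97°  ·
  (1,3): δ = 10.95°  ✓
  (2,3): δ = 80.09°  ·
antipodal pairs: 2

count = 2; pairs: (0,2), (1,3)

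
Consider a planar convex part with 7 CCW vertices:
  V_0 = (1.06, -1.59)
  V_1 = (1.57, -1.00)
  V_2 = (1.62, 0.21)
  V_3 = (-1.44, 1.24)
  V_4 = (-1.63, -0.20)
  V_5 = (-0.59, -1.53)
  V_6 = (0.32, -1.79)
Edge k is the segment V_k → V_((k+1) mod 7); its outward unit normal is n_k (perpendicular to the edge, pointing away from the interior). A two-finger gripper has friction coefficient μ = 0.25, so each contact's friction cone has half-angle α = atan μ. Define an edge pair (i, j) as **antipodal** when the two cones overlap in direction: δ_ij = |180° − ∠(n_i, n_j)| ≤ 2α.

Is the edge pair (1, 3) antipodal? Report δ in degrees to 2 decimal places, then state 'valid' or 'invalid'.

δ = 5.15°, valid

α = atan 0.25 = 14.04°;  2α = 28.07°
edge 1: e_1 = (+0.05, +1.21);  n_1 = (+0.9991, -0.0413)
edge 3: e_3 = (-0.19, -1.44);  n_3 = (-0.9914, +0.1308)
∠(n_1, n_3) = 174.85°
δ = |180° − 174.85°| = 5.15°
5.15° ≤ 2α = 28.07°  →  valid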